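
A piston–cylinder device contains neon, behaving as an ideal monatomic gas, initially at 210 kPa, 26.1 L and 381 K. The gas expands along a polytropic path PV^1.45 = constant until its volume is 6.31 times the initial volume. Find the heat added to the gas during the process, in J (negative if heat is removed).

2230 J

n = P₁V₁/(RT₁) = 210×26.1/(8.314×381) = 1.73 mol.
Polytropic n=1.45: T₂ = T₁(V₁/V₂)^(n−1) = 381×(0.158)^0.45 = 166 K; P₂ = P₁(V₁/V₂)^n = 14.5 kPa.
W = (P₁V₁−P₂V₂)/(n−1) = (210×26.1−14.5×165)/0.45 = 6860 J.
ΔU = nCvΔT = 1.73×12.5×(166−381) = -4630 J.
Q = ΔU + W = 2230 J.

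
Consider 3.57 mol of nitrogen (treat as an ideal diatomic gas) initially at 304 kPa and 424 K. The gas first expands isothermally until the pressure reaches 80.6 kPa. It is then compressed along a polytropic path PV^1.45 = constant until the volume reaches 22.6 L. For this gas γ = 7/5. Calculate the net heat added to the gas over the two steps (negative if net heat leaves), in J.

21600 J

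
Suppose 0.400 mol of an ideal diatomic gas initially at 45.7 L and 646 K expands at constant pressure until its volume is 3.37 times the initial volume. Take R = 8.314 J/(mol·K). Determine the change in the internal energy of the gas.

12700 J

P₁ = nRT₁/V₁ = 0.400×8.314×646/45.7 = 47.0 kPa.
Isobaric: P stays 47.0 kPa; V/T = const ⇒ T₂ = 2180 K, V₂ = 154 L.
For an ideal gas ΔU = nCvΔT with Cv = (5/2)R = 20.8 J/(mol·K).
ΔU = 0.400×20.8×(2180−646) = 12700 J.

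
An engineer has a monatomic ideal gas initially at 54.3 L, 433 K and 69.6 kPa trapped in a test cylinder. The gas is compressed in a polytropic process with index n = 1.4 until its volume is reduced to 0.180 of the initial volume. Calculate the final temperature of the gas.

860 K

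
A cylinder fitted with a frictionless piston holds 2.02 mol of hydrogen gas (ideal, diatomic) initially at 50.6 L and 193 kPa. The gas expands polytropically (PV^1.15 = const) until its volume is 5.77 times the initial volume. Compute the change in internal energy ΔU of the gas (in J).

T₁ = P₁V₁/(nR) = 193×50.6/(2.02×8.314) = 581 K.
Polytropic n=1.15: T₂ = T₁(V₁/V₂)^(n−1) = 581×(0.173)^0.15 = 447 K; P₂ = P₁(V₁/V₂)^n = 25.7 kPa.
For an ideal gas ΔU = nCvΔT with Cv = (5/2)R = 20.8 J/(mol·K).
ΔU = 2.02×20.8×(447−581) = -5640 J.

-5640 J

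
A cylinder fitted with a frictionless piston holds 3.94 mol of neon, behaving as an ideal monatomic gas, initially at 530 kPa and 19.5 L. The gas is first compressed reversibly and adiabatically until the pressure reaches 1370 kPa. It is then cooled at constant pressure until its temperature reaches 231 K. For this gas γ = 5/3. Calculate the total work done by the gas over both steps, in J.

-14700 J

T₁ = P₁V₁/(nR) = 530×19.5/(3.94×8.314) = 316 K.
Step 1 — Adiabatic: T₂/T₁ = (P₂/P₁)^((γ−1)/γ) ⇒ T₂ = 316×(2.58)^0.400 = 461 K; V₂ = 11.0 L.
ΔU = nCvΔT = 3.94×12.5×(461−316) = 7160 J.
Q = 0 for an adiabatic process, so W = −ΔU = -7160 J.
State after step 1: P = 1370 kPa, V = 11.0 L, T = 461 K.
Step 2 — Isobaric: P stays 1370 kPa; V/T = const ⇒ T₂ = 231 K, V₂ = 5.52 L.
W = PΔV = 1370×(5.52−11.0) kPa·L = -7540 J.
ΔU = nCvΔT = 3.94×12.5×(231−461) = -11300 J.
Q = ΔU + W = nCpΔT = -18900 J.
Net over both steps: W = -14700 J, Q = -18900 J, ΔU = -4150 J.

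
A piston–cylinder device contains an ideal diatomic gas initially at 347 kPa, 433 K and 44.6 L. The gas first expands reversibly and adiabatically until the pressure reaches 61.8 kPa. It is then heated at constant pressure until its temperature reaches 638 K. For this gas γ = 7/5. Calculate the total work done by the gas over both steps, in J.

28400 J

n = P₁V₁/(RT₁) = 347×44.6/(8.314×433) = 4.30 mol.
Step 1 — Adiabatic: T₂/T₁ = (P₂/P₁)^((γ−1)/γ) ⇒ T₂ = 433×(0.178)^0.286 = 264 K; V₂ = 153 L.
ΔU = nCvΔT = 4.30×20.8×(264−433) = -15100 J.
Q = 0 for an adiabatic process, so W = −ΔU = 15100 J.
State after step 1: P = 61.8 kPa, V = 153 L, T = 264 K.
Step 2 — Isobaric: P stays 61.8 kPa; V/T = const ⇒ T₂ = 638 K, V₂ = 369 L.
W = PΔV = 61.8×(369−153) kPa·L = 13400 J.
ΔU = nCvΔT = 4.30×20.8×(638−264) = 33400 J.
Q = ΔU + W = nCpΔT = 46700 J.
Net over both steps: W = 28400 J, Q = 46700 J, ΔU = 18300 J.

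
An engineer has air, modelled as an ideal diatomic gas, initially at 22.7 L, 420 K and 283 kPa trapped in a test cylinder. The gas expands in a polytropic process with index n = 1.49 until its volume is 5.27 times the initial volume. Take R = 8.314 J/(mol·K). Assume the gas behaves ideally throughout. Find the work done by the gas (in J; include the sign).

n = P₁V₁/(RT₁) = 283×22.7/(8.314×420) = 1.84 mol.
Polytropic n=1.49: T₂ = T₁(V₁/V₂)^(n−1) = 420×(0.190)^0.49 = 186 K; P₂ = P₁(V₁/V₂)^n = 23.8 kPa.
W = (P₁V₁−P₂V₂)/(n−1) = (283×22.7−23.8×120)/0.49 = 7300 J.

7300 J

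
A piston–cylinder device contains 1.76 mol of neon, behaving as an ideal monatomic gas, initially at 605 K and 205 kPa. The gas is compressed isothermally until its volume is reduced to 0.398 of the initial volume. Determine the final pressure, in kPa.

V₁ = nRT₁/P₁ = 1.76×8.314×605/205 = 43.2 L.
Isothermal: T stays 605 K; PV = const ⇒ V₂ = 17.2 L, P₂ = 515 kPa.

515 kPa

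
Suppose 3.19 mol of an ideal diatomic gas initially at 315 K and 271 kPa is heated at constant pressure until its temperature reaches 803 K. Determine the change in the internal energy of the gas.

32400 J

V₁ = nRT₁/P₁ = 3.19×8.314×315/271 = 30.8 L.
Isobaric: P stays 271 kPa; V/T = const ⇒ T₂ = 803 K, V₂ = 78.6 L.
For an ideal gas ΔU = nCvΔT with Cv = (5/2)R = 20.8 J/(mol·K).
ΔU = 3.19×20.8×(803−315) = 32400 J.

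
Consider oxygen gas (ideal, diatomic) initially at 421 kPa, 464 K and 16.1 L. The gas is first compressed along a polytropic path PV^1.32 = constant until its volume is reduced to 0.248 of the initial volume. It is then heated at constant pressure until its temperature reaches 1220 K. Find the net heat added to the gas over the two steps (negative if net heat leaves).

n = P₁V₁/(RT₁) = 421×16.1/(8.314×464) = 1.76 mol.
Step 1 — Polytropic n=1.32: T₂ = T₁(V₁/V₂)^(n−1) = 464×(4.03)^0.32 = 725 K; P₂ = P₁(V₁/V₂)^n = 2650 kPa.
W = (P₁V₁−P₂V₂)/(n−1) = (421×16.1−2650×3.99)/0.32 = -11900 J.
ΔU = nCvΔT = 1.76×20.8×(725−464) = 9530 J.
Q = ΔU + W = -2380 J.
State after step 1: P = 2650 kPa, V = 3.99 L, T = 725 K.
Step 2 — Isobaric: P stays 2650 kPa; V/T = const ⇒ T₂ = 1220 K, V₂ = 6.72 L.
W = PΔV = 2650×(6.72−3.99) kPa·L = 7230 J.
ΔU = nCvΔT = 1.76×20.8×(1220−725) = 18100 J.
Q = ΔU + W = nCpΔT = 25300 J.
Net over both steps: W = -4680 J, Q = 22900 J, ΔU = 27600 J.

22900 J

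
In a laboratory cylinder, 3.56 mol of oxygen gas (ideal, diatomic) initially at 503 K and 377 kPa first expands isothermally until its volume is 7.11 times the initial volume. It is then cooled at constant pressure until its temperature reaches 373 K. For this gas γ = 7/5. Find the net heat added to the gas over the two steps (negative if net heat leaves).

V₁ = nRT₁/P₁ = 3.56×8.314×503/377 = 39.5 L.
Step 1 — Isothermal: T stays 503 K; PV = const ⇒ V₂ = 281 L, P₂ = 53.0 kPa.
ΔU = 0 (ideal gas, T constant).
W = nRT ln(V₂/V₁) = 3.56×8.314×503×ln(7.11) = 29200 J.
Q = ΔU + W = 29200 J.
State after step 1: P = 53.0 kPa, V = 281 L, T = 503 K.
Step 2 — Isobaric: P stays 53.0 kPa; V/T = const ⇒ T₂ = 373 K, V₂ = 208 L.
W = PΔV = 53.0×(208−281) kPa·L = -3850 J.
ΔU = nCvΔT = 3.56×20.8×(373−503) = -9620 J.
Q = ΔU + W = nCpΔT = -13500 J.
Net over both steps: W = 25400 J, Q = 15700 J, ΔU = -9620 J.

15700 J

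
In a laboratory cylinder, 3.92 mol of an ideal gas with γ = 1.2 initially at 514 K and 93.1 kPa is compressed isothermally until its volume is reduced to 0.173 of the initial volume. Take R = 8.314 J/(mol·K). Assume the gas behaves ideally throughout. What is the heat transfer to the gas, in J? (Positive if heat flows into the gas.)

V₁ = nRT₁/P₁ = 3.92×8.314×514/93.1 = 180 L.
Isothermal: T stays 514 K; PV = const ⇒ V₂ = 31.1 L, P₂ = 538 kPa.
ΔU = 0 (ideal gas, T constant).
W = nRT ln(V₂/V₁) = 3.92×8.314×514×ln(0.173) = -29400 J.
Q = ΔU + W = -29400 J.

-29400 J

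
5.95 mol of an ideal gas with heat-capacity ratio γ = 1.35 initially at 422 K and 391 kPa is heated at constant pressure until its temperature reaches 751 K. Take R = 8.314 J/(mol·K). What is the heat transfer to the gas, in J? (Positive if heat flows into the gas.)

V₁ = nRT₁/P₁ = 5.95×8.314×422/391 = 53.4 L.
Isobaric: P stays 391 kPa; V/T = const ⇒ T₂ = 751 K, V₂ = 95.0 L.
W = PΔV = 391×(95.0−53.4) kPa·L = 16300 J.
ΔU = nCvΔT = 5.95×23.8×(751−422) = 46500 J.
Q = ΔU + W = nCpΔT = 62800 J.

62800 J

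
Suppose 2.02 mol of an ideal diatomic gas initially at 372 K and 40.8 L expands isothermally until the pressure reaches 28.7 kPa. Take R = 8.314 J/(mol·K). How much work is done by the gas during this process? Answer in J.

10500 J

P₁ = nRT₁/V₁ = 2.02×8.314×372/40.8 = 153 kPa.
Isothermal: T stays 372 K; PV = const ⇒ V₂ = 218 L, P₂ = 28.7 kPa.
W = nRT ln(V₂/V₁) = 2.02×8.314×372×ln(5.34) = 10500 J.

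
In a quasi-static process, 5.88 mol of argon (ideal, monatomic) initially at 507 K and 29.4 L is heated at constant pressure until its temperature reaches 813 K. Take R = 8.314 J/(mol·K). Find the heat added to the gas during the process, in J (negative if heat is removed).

37400 J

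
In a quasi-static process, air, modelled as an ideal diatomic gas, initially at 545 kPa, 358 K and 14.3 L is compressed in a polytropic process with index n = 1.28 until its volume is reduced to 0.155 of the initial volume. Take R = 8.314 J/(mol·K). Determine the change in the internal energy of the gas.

n = P₁V₁/(RT₁) = 545×14.3/(8.314×358) = 2.62 mol.
Polytropic n=1.28: T₂ = T₁(V₁/V₂)^(n−1) = 358×(6.45)^0.28 = 603 K; P₂ = P₁(V₁/V₂)^n = 5930 kPa.
For an ideal gas ΔU = nCvΔT with Cv = (5/2)R = 20.8 J/(mol·K).
ΔU = 2.62×20.8×(603−358) = 13400 J.

13400 J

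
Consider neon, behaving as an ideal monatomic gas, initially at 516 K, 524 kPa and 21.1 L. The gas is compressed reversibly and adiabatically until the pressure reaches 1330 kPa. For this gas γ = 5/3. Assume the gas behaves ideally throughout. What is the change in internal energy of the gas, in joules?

7490 J

n = P₁V₁/(RT₁) = 524×21.1/(8.314×516) = 2.58 mol.
Adiabatic: T₂/T₁ = (P₂/P₁)^((γ−1)/γ) ⇒ T₂ = 516×(2.54)^0.400 = 749 K; V₂ = 12.1 L.
For an ideal gas ΔU = nCvΔT with Cv = (3/2)R = 12.5 J/(mol·K).
ΔU = 2.58×12.5×(749−516) = 7490 J.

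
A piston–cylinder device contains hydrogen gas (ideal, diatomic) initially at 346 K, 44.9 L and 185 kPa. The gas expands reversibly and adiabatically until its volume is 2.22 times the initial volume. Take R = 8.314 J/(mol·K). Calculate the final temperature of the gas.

Adiabatic: TV^(γ−1) = const ⇒ T₂ = 346×(0.450)^0.400 = 251 K; PV^γ = const ⇒ P₂ = 60.6 kPa.

251 K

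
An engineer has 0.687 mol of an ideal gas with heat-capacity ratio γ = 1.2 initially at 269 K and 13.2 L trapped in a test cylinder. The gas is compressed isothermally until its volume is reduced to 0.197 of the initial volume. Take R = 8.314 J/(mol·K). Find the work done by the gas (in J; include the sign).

-2500 J

P₁ = nRT₁/V₁ = 0.687×8.314×269/13.2 = 116 kPa.
Isothermal: T stays 269 K; PV = const ⇒ V₂ = 2.60 L, P₂ = 591 kPa.
W = nRT ln(V₂/V₁) = 0.687×8.314×269×ln(0.197) = -2500 J.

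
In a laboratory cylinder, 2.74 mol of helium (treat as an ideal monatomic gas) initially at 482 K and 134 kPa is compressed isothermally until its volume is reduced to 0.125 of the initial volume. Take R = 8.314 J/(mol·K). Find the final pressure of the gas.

1070 kPa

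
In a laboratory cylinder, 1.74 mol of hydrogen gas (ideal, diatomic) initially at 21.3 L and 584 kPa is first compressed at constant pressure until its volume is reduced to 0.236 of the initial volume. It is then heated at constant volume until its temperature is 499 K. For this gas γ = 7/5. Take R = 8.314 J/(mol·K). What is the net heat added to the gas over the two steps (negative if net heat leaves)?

-22600 J

T₁ = P₁V₁/(nR) = 584×21.3/(1.74×8.314) = 860 K.
Step 1 — Isobaric: P stays 584 kPa; V/T = const ⇒ T₂ = 203 K, V₂ = 5.03 L.
W = PΔV = 584×(5.03−21.3) kPa·L = -9500 J.
ΔU = nCvΔT = 1.74×20.8×(203−860) = -23800 J.
Q = ΔU + W = nCpΔT = -33300 J.
State after step 1: P = 584 kPa, V = 5.03 L, T = 203 K.
Step 2 — Isochoric: V stays 5.03 L; P/T = const ⇒ T₂ = 499 K, P₂ = 1440 kPa.
W = 0 (no volume change).
ΔU = nCvΔT = 1.74×20.8×(499−203) = 10700 J.
Q = ΔU = 10700 J.
Net over both steps: W = -9500 J, Q = -22600 J, ΔU = -13100 J.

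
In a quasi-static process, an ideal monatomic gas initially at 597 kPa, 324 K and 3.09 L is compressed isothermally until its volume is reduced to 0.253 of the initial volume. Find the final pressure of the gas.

2360 kPa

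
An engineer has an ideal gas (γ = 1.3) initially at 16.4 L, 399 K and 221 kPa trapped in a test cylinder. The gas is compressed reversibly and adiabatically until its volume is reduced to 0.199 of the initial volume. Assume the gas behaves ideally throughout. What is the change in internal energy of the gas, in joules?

n = P₁V₁/(RT₁) = 221×16.4/(8.314×399) = 1.09 mol.
Adiabatic: TV^(γ−1) = const ⇒ T₂ = 399×(5.03)^0.300 = 648 K; PV^γ = const ⇒ P₂ = 1800 kPa.
For an ideal gas ΔU = nCvΔT with Cv = R/(γ−1) = 27.7 J/(mol·K).
ΔU = 1.09×27.7×(648−399) = 7530 J.

7530 J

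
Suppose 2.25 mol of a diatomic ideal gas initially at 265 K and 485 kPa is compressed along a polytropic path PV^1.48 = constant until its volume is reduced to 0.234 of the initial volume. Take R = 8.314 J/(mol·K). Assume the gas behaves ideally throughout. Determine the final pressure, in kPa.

V₁ = nRT₁/P₁ = 2.25×8.314×265/485 = 10.2 L.
Polytropic n=1.48: T₂ = T₁(V₁/V₂)^(n−1) = 265×(4.27)^0.48 = 532 K; P₂ = P₁(V₁/V₂)^n = 4160 kPa.

4160 kPa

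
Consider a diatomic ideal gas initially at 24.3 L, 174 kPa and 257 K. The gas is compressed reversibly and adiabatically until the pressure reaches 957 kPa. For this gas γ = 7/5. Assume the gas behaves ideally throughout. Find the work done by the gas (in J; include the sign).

n = P₁V₁/(RT₁) = 174×24.3/(8.314×257) = 1.98 mol.
Adiabatic: T₂/T₁ = (P₂/P₁)^((γ−1)/γ) ⇒ T₂ = 257×(5.50)^0.286 = 418 K; V₂ = 7.19 L.
ΔU = nCvΔT = 1.98×20.8×(418−257) = 6630 J.
Q = 0 for an adiabatic process, so W = −ΔU = -6630 J.

-6630 J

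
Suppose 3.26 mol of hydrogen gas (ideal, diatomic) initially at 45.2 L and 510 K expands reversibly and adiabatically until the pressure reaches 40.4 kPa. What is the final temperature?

P₁ = nRT₁/V₁ = 3.26×8.314×510/45.2 = 306 kPa.
Adiabatic: T₂/T₁ = (P₂/P₁)^((γ−1)/γ) ⇒ T₂ = 510×(0.132)^0.286 = 286 K; V₂ = 192 L.

286 K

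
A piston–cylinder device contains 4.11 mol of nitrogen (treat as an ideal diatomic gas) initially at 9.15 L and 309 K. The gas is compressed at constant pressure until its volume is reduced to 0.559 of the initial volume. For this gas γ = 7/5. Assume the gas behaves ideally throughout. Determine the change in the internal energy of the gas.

-11600 J

P₁ = nRT₁/V₁ = 4.11×8.314×309/9.15 = 1150 kPa.
Isobaric: P stays 1150 kPa; V/T = const ⇒ T₂ = 173 K, V₂ = 5.11 L.
For an ideal gas ΔU = nCvΔT with Cv = (5/2)R = 20.8 J/(mol·K).
ΔU = 4.11×20.8×(173−309) = -11600 J.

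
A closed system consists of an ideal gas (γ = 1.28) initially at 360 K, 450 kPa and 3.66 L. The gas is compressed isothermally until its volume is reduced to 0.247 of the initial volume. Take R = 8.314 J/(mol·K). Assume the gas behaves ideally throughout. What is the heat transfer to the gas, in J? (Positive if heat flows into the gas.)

-2300 J

n = P₁V₁/(RT₁) = 450×3.66/(8.314×360) = 0.550 mol.
Isothermal: T stays 360 K; PV = const ⇒ V₂ = 0.904 L, P₂ = 1820 kPa.
ΔU = 0 (ideal gas, T constant).
W = nRT ln(V₂/V₁) = 0.550×8.314×360×ln(0.247) = -2300 J.
Q = ΔU + W = -2300 J.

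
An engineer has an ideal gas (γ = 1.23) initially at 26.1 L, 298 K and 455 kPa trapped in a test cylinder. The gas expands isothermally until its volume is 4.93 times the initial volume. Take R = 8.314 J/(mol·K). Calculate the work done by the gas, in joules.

n = P₁V₁/(RT₁) = 455×26.1/(8.314×298) = 4.79 mol.
Isothermal: T stays 298 K; PV = const ⇒ V₂ = 129 L, P₂ = 92.3 kPa.
W = nRT ln(V₂/V₁) = 4.79×8.314×298×ln(4.93) = 18900 J.

18900 J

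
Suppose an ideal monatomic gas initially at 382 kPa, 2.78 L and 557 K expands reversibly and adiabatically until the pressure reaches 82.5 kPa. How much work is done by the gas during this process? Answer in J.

730 J

n = P₁V₁/(RT₁) = 382×2.78/(8.314×557) = 0.229 mol.
Adiabatic: T₂/T₁ = (P₂/P₁)^((γ−1)/γ) ⇒ T₂ = 557×(0.216)^0.400 = 302 K; V₂ = 6.97 L.
ΔU = nCvΔT = 0.229×12.5×(302−557) = -730 J.
Q = 0 for an adiabatic process, so W = −ΔU = 730 J.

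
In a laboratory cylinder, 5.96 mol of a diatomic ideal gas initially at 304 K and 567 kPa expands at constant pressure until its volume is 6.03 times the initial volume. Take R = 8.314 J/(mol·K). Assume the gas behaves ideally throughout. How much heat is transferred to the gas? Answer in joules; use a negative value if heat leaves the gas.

265000 J

V₁ = nRT₁/P₁ = 5.96×8.314×304/567 = 26.6 L.
Isobaric: P stays 567 kPa; V/T = const ⇒ T₂ = 1830 K, V₂ = 160 L.
W = PΔV = 567×(160−26.6) kPa·L = 75800 J.
ΔU = nCvΔT = 5.96×20.8×(1830−304) = 189000 J.
Q = ΔU + W = nCpΔT = 265000 J.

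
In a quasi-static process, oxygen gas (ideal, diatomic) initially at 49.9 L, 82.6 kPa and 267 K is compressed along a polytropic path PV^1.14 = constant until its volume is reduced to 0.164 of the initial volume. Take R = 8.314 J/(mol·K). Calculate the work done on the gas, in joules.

n = P₁V₁/(RT₁) = 82.6×49.9/(8.314×267) = 1.86 mol.
Polytropic n=1.14: T₂ = T₁(V₁/V₂)^(n−1) = 267×(6.10)^0.14 = 344 K; P₂ = P₁(V₁/V₂)^n = 649 kPa.
W = (P₁V₁−P₂V₂)/(n−1) = (82.6×49.9−649×8.18)/0.14 = -8480 J.
Work done on the gas = −W_by = 8480 J.

8480 J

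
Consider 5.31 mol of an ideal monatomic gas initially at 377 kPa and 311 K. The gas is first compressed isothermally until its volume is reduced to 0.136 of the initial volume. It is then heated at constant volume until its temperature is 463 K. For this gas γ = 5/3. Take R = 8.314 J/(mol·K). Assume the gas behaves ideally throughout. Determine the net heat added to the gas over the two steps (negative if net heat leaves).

-17300 J

V₁ = nRT₁/P₁ = 5.31×8.314×311/377 = 36.4 L.
Step 1 — Isothermal: T stays 311 K; PV = const ⇒ V₂ = 4.95 L, P₂ = 2770 kPa.
ΔU = 0 (ideal gas, T constant).
W = nRT ln(V₂/V₁) = 5.31×8.314×311×ln(0.136) = -27400 J.
Q = ΔU + W = -27400 J.
State after step 1: P = 2770 kPa, V = 4.95 L, T = 311 K.
Step 2 — Isochoric: V stays 4.95 L; P/T = const ⇒ T₂ = 463 K, P₂ = 4130 kPa.
W = 0 (no volume change).
ΔU = nCvΔT = 5.31×12.5×(463−311) = 10100 J.
Q = ΔU = 10100 J.
Net over both steps: W = -27400 J, Q = -17300 J, ΔU = 10100 J.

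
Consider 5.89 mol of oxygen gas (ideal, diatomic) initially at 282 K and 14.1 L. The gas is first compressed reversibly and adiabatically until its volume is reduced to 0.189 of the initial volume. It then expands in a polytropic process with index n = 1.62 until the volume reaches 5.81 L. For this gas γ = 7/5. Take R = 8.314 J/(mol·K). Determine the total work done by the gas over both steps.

-16100 J

P₁ = nRT₁/V₁ = 5.89×8.314×282/14.1 = 979 kPa.
Step 1 — Adiabatic: TV^(γ−1) = const ⇒ T₂ = 282×(5.29)^0.400 = 549 K; PV^γ = const ⇒ P₂ = 10100 kPa.
ΔU = nCvΔT = 5.89×20.8×(549−282) = 32700 J.
Q = 0 for an adiabatic process, so W = −ΔU = -32700 J.
State after step 1: P = 10100 kPa, V = 2.66 L, T = 549 K.
Step 2 — Polytropic n=1.62: T₂ = T₁(V₁/V₂)^(n−1) = 549×(0.459)^0.62 = 339 K; P₂ = P₁(V₁/V₂)^n = 2850 kPa.
W = (P₁V₁−P₂V₂)/(n−1) = (10100×2.66−2850×5.81)/0.62 = 16600 J.
ΔU = nCvΔT = 5.89×20.8×(339−549) = -25800 J.
Q = ΔU + W = -9140 J.
Net over both steps: W = -16100 J, Q = -9140 J, ΔU = 6940 J.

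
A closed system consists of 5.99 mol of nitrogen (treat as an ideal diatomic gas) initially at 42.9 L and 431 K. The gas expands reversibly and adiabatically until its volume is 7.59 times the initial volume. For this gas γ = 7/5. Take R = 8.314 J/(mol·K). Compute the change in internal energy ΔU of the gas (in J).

P₁ = nRT₁/V₁ = 5.99×8.314×431/42.9 = 500 kPa.
Adiabatic: TV^(γ−1) = const ⇒ T₂ = 431×(0.132)^0.400 = 192 K; PV^γ = const ⇒ P₂ = 29.3 kPa.
For an ideal gas ΔU = nCvΔT with Cv = (5/2)R = 20.8 J/(mol·K).
ΔU = 5.99×20.8×(192−431) = -29800 J.

-29800 J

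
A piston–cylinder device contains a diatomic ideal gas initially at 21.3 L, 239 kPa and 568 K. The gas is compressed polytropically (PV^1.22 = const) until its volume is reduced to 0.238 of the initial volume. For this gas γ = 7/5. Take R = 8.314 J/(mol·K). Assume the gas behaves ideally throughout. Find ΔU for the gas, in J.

4730 J

n = P₁V₁/(RT₁) = 239×21.3/(8.314×568) = 1.08 mol.
Polytropic n=1.22: T₂ = T₁(V₁/V₂)^(n−1) = 568×(4.20)^0.22 = 779 K; P₂ = P₁(V₁/V₂)^n = 1380 kPa.
For an ideal gas ΔU = nCvΔT with Cv = (5/2)R = 20.8 J/(mol·K).
ΔU = 1.08×20.8×(779−568) = 4730 J.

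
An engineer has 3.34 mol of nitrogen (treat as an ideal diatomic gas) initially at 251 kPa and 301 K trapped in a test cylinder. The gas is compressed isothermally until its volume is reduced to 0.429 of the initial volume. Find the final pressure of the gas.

585 kPa

V₁ = nRT₁/P₁ = 3.34×8.314×301/251 = 33.3 L.
Isothermal: T stays 301 K; PV = const ⇒ V₂ = 14.3 L, P₂ = 585 kPa.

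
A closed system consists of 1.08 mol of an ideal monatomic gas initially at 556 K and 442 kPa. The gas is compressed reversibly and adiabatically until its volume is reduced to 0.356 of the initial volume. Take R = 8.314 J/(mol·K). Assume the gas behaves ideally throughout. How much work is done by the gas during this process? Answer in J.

V₁ = nRT₁/P₁ = 1.08×8.314×556/442 = 11.3 L.
Adiabatic: TV^(γ−1) = const ⇒ T₂ = 556×(2.81)^0.667 = 1110 K; PV^γ = const ⇒ P₂ = 2470 kPa.
ΔU = nCvΔT = 1.08×12.5×(1110−556) = 7420 J.
Q = 0 for an adiabatic process, so W = −ΔU = -7420 J.

-7420 J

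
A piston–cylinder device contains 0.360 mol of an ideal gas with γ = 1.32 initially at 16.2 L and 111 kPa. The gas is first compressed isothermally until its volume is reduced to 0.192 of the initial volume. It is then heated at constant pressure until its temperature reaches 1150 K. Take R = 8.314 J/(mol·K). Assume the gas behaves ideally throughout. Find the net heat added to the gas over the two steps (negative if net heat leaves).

3810 J

T₁ = P₁V₁/(nR) = 111×16.2/(0.360×8.314) = 601 K.
Step 1 — Isothermal: T stays 601 K; PV = const ⇒ V₂ = 3.11 L, P₂ = 578 kPa.
ΔU = 0 (ideal gas, T constant).
W = nRT ln(V₂/V₁) = 0.360×8.314×601×ln(0.192) = -2970 J.
Q = ΔU + W = -2970 J.
State after step 1: P = 578 kPa, V = 3.11 L, T = 601 K.
Step 2 — Isobaric: P stays 578 kPa; V/T = const ⇒ T₂ = 1150 K, V₂ = 5.95 L.
W = PΔV = 578×(5.95−3.11) kPa·L = 1640 J.
ΔU = nCvΔT = 0.360×26.0×(1150−601) = 5140 J.
Q = ΔU + W = nCpΔT = 6780 J.
Net over both steps: W = -1320 J, Q = 3810 J, ΔU = 5140 J.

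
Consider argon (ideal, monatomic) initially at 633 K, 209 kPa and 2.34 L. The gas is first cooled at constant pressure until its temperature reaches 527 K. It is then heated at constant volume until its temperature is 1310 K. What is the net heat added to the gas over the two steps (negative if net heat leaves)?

703 J

n = P₁V₁/(RT₁) = 209×2.34/(8.314×633) = 0.0929 mol.
Step 1 — Isobaric: P stays 209 kPa; V/T = const ⇒ T₂ = 527 K, V₂ = 1.95 L.
W = PΔV = 209×(1.95−2.34) kPa·L = -81.9 J.
ΔU = nCvΔT = 0.0929×12.5×(527−633) = -123 J.
Q = ΔU + W = nCpΔT = -205 J.
State after step 1: P = 209 kPa, V = 1.95 L, T = 527 K.
Step 2 — Isochoric: V stays 1.95 L; P/T = const ⇒ T₂ = 1310 K, P₂ = 520 kPa.
W = 0 (no volume change).
ΔU = nCvΔT = 0.0929×12.5×(1310−527) = 907 J.
Q = ΔU = 907 J.
Net over both steps: W = -81.9 J, Q = 703 J, ΔU = 785 J.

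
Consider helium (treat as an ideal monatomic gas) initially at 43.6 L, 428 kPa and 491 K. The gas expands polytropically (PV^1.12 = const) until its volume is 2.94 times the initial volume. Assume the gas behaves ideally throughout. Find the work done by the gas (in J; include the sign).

n = P₁V₁/(RT₁) = 428×43.6/(8.314×491) = 4.57 mol.
Polytropic n=1.12: T₂ = T₁(V₁/V₂)^(n−1) = 491×(0.340)^0.12 = 431 K; P₂ = P₁(V₁/V₂)^n = 128 kPa.
W = (P₁V₁−P₂V₂)/(n−1) = (428×43.6−128×128)/0.12 = 18900 J.

18900 J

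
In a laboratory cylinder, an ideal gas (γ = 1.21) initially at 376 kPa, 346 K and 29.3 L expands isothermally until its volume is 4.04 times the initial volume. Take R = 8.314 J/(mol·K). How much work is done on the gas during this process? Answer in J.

-15400 J

n = P₁V₁/(RT₁) = 376×29.3/(8.314×346) = 3.83 mol.
Isothermal: T stays 346 K; PV = const ⇒ V₂ = 118 L, P₂ = 93.1 kPa.
W = nRT ln(V₂/V₁) = 3.83×8.314×346×ln(4.04) = 15400 J.
Work done on the gas = −W_by = -15400 J.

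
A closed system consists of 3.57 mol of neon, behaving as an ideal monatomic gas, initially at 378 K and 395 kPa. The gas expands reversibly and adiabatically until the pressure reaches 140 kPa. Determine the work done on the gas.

-5720 J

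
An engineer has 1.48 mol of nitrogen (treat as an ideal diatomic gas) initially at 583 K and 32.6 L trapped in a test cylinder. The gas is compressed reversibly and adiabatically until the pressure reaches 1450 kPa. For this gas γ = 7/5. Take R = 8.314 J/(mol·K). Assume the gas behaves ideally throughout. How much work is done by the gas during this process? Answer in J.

-12800 J

P₁ = nRT₁/V₁ = 1.48×8.314×583/32.6 = 220 kPa.
Adiabatic: T₂/T₁ = (P₂/P₁)^((γ−1)/γ) ⇒ T₂ = 583×(6.59)^0.286 = 999 K; V₂ = 8.48 L.
ΔU = nCvΔT = 1.48×20.8×(999−583) = 12800 J.
Q = 0 for an adiabatic process, so W = −ΔU = -12800 J.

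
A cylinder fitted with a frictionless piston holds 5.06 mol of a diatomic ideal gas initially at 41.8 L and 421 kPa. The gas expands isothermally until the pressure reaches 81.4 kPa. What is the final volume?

216 L

T₁ = P₁V₁/(nR) = 421×41.8/(5.06×8.314) = 418 K.
Isothermal: T stays 418 K; PV = const ⇒ V₂ = 216 L, P₂ = 81.4 kPa.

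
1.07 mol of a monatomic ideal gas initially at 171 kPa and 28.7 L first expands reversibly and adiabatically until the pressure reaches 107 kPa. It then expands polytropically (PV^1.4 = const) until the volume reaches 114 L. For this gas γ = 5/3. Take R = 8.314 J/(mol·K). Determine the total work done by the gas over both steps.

4870 J

T₁ = P₁V₁/(nR) = 171×28.7/(1.07×8.314) = 552 K.
Step 1 — Adiabatic: T₂/T₁ = (P₂/P₁)^((γ−1)/γ) ⇒ T₂ = 552×(0.626)^0.400 = 457 K; V₂ = 38.0 L.
ΔU = nCvΔT = 1.07×12.5×(457−552) = -1260 J.
Q = 0 for an adiabatic process, so W = −ΔU = 1260 J.
State after step 1: P = 107 kPa, V = 38.0 L, T = 457 K.
Step 2 — Polytropic n=1.4: T₂ = T₁(V₁/V₂)^(n−1) = 457×(0.334)^0.40 = 295 K; P₂ = P₁(V₁/V₂)^n = 23.0 kPa.
W = (P₁V₁−P₂V₂)/(n−1) = (107×38.0−23.0×114)/0.40 = 3620 J.
ΔU = nCvΔT = 1.07×12.5×(295−457) = -2170 J.
Q = ΔU + W = 1450 J.
Net over both steps: W = 4870 J, Q = 1450 J, ΔU = -3430 J.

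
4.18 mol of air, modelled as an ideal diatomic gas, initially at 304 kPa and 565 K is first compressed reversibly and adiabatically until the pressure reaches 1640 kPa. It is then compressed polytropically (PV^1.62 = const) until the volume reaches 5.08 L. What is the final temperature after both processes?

V₁ = nRT₁/P₁ = 4.18×8.314×565/304 = 64.6 L.
Step 1 — Adiabatic: T₂/T₁ = (P₂/P₁)^((γ−1)/γ) ⇒ T₂ = 565×(5.39)^0.286 = 914 K; V₂ = 19.4 L.
ΔU = nCvΔT = 4.18×20.8×(914−565) = 30400 J.
Q = 0 for an adiabatic process, so W = −ΔU = -30400 J.
State after step 1: P = 1640 kPa, V = 19.4 L, T = 914 K.
Step 2 — Polytropic n=1.62: T₂ = T₁(V₁/V₂)^(n−1) = 914×(3.81)^0.62 = 2100 K; P₂ = P₁(V₁/V₂)^n = 14300 kPa.
W = (P₁V₁−P₂V₂)/(n−1) = (1640×19.4−14300×5.08)/0.62 = -66300 J.
ΔU = nCvΔT = 4.18×20.8×(2100−914) = 103000 J.
Q = ΔU + W = 36500 J.
Net over both steps: W = -96700 J, Q = 36500 J, ΔU = 133000 J.

2100 K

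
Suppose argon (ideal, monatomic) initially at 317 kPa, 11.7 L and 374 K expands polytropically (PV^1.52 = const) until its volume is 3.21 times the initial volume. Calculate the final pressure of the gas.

53.8 kPa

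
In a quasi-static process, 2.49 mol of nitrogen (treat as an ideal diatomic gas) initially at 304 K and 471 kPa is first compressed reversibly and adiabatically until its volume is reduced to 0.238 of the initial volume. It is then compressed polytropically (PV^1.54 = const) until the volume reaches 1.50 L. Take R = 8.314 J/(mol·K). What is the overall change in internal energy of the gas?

26200 J

V₁ = nRT₁/P₁ = 2.49×8.314×304/471 = 13.4 L.
Step 1 — Adiabatic: TV^(γ−1) = const ⇒ T₂ = 304×(4.20)^0.400 = 540 K; PV^γ = const ⇒ P₂ = 3510 kPa.
ΔU = nCvΔT = 2.49×20.8×(540−304) = 12200 J.
Q = 0 for an adiabatic process, so W = −ΔU = -12200 J.
State after step 1: P = 3510 kPa, V = 3.18 L, T = 540 K.
Step 2 — Polytropic n=1.54: T₂ = T₁(V₁/V₂)^(n−1) = 540×(2.12)^0.54 = 810 K; P₂ = P₁(V₁/V₂)^n = 11200 kPa.
W = (P₁V₁−P₂V₂)/(n−1) = (3510×3.18−11200×1.50)/0.54 = -10400 J.
ΔU = nCvΔT = 2.49×20.8×(810−540) = 14000 J.
Q = ΔU + W = 3620 J.
Net over both steps: W = -22600 J, Q = 3620 J, ΔU = 26200 J.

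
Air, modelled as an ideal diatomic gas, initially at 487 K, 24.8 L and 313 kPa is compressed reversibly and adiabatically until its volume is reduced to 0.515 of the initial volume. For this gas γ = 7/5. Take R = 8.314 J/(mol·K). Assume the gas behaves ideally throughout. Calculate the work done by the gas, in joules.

n = P₁V₁/(RT₁) = 313×24.8/(8.314×487) = 1.92 mol.
Adiabatic: TV^(γ−1) = const ⇒ T₂ = 487×(1.94)^0.400 = 635 K; PV^γ = const ⇒ P₂ = 793 kPa.
ΔU = nCvΔT = 1.92×20.8×(635−487) = 5900 J.
Q = 0 for an adiabatic process, so W = −ΔU = -5900 J.

-5900 J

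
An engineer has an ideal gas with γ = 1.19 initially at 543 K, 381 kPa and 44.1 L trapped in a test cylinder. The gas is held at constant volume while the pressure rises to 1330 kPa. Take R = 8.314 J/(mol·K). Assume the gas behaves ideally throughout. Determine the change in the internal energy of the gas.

220000 J

n = P₁V₁/(RT₁) = 381×44.1/(8.314×543) = 3.72 mol.
Isochoric: V stays 44.1 L; P/T = const ⇒ T₂ = 1900 K, P₂ = 1330 kPa.
For an ideal gas ΔU = nCvΔT with Cv = R/(γ−1) = 43.8 J/(mol·K).
ΔU = 3.72×43.8×(1900−543) = 220000 J.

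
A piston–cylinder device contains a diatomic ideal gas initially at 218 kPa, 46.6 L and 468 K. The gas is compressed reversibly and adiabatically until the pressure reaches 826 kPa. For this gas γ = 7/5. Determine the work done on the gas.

n = P₁V₁/(RT₁) = 218×46.6/(8.314×468) = 2.61 mol.
Adiabatic: T₂/T₁ = (P₂/P₁)^((γ−1)/γ) ⇒ T₂ = 468×(3.79)^0.286 = 685 K; V₂ = 18.0 L.
ΔU = nCvΔT = 2.61×20.8×(685−468) = 11800 J.
Q = 0 for an adiabatic process, so W = −ΔU = -11800 J.
Work done on the gas = −W_by = 11800 J.

11800 J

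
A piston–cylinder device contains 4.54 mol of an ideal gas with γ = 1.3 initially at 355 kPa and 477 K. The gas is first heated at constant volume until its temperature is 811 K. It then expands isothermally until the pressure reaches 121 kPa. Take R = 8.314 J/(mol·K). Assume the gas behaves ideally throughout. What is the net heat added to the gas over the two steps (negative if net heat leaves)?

V₁ = nRT₁/P₁ = 4.54×8.314×477/355 = 50.7 L.
Step 1 — Isochoric: V stays 50.7 L; P/T = const ⇒ T₂ = 811 K, P₂ = 604 kPa.
W = 0 (no volume change).
ΔU = nCvΔT = 4.54×27.7×(811−477) = 42000 J.
Q = ΔU = 42000 J.
State after step 1: P = 604 kPa, V = 50.7 L, T = 811 K.
Step 2 — Isothermal: T stays 811 K; PV = const ⇒ V₂ = 253 L, P₂ = 121 kPa.
ΔU = 0 (ideal gas, T constant).
W = nRT ln(V₂/V₁) = 4.54×8.314×811×ln(4.99) = 49200 J.
Q = ΔU + W = 49200 J.
Net over both steps: W = 49200 J, Q = 91200 J, ΔU = 42000 J.

91200 J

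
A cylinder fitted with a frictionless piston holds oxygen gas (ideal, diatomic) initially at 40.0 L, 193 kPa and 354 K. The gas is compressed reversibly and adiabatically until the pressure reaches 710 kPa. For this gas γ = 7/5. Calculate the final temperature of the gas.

Adiabatic: T₂/T₁ = (P₂/P₁)^((γ−1)/γ) ⇒ T₂ = 354×(3.68)^0.286 = 514 K; V₂ = 15.8 L.

514 K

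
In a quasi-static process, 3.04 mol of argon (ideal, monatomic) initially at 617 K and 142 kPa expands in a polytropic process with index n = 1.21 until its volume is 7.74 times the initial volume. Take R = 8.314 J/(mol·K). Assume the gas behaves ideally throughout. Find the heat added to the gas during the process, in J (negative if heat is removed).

17800 J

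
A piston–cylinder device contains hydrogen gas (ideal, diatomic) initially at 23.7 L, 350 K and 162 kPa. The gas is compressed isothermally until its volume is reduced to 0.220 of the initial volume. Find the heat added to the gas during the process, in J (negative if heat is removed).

n = P₁V₁/(RT₁) = 162×23.7/(8.314×350) = 1.32 mol.
Isothermal: T stays 350 K; PV = const ⇒ V₂ = 5.21 L, P₂ = 736 kPa.
ΔU = 0 (ideal gas, T constant).
W = nRT ln(V₂/V₁) = 1.32×8.314×350×ln(0.220) = -5810 J.
Q = ΔU + W = -5810 J.

-5810 J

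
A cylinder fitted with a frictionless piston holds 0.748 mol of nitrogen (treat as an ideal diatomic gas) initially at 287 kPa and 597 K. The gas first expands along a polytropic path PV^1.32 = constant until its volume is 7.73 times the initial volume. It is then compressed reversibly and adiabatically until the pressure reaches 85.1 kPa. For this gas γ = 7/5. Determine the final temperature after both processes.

474 K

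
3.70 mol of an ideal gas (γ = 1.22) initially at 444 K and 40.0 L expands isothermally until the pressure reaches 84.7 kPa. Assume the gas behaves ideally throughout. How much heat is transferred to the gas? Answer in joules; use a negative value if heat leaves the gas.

19000 J

P₁ = nRT₁/V₁ = 3.70×8.314×444/40.0 = 341 kPa.
Isothermal: T stays 444 K; PV = const ⇒ V₂ = 161 L, P₂ = 84.7 kPa.
ΔU = 0 (ideal gas, T constant).
W = nRT ln(V₂/V₁) = 3.70×8.314×444×ln(4.03) = 19000 J.
Q = ΔU + W = 19000 J.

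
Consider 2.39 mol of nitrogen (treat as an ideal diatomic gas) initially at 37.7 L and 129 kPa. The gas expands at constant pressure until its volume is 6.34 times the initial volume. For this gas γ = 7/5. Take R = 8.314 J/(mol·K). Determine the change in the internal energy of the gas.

64900 J

T₁ = P₁V₁/(nR) = 129×37.7/(2.39×8.314) = 245 K.
Isobaric: P stays 129 kPa; V/T = const ⇒ T₂ = 1550 K, V₂ = 239 L.
For an ideal gas ΔU = nCvΔT with Cv = (5/2)R = 20.8 J/(mol·K).
ΔU = 2.39×20.8×(1550−245) = 64900 J.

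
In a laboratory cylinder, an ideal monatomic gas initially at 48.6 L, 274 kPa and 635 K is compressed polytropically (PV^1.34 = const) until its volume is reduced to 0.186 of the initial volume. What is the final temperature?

Polytropic n=1.34: T₂ = T₁(V₁/V₂)^(n−1) = 635×(5.38)^0.34 = 1120 K; P₂ = P₁(V₁/V₂)^n = 2610 kPa.

1120 K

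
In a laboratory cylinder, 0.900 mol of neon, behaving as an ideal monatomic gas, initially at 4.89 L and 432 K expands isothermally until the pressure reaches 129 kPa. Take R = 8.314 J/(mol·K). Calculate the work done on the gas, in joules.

P₁ = nRT₁/V₁ = 0.900×8.314×432/4.89 = 661 kPa.
Isothermal: T stays 432 K; PV = const ⇒ V₂ = 25.1 L, P₂ = 129 kPa.
W = nRT ln(V₂/V₁) = 0.900×8.314×432×ln(5.12) = 5280 J.
Work done on the gas = −W_by = -5280 J.

-5280 J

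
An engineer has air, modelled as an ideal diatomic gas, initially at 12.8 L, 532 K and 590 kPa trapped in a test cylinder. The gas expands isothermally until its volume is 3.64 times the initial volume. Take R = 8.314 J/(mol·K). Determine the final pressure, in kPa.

162 kPa

Isothermal: T stays 532 K; PV = const ⇒ V₂ = 46.6 L, P₂ = 162 kPa.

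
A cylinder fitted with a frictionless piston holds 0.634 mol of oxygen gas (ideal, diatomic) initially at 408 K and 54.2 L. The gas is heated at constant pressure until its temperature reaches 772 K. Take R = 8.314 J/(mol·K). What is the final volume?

103 L

P₁ = nRT₁/V₁ = 0.634×8.314×408/54.2 = 39.7 kPa.
Isobaric: P stays 39.7 kPa; V/T = const ⇒ T₂ = 772 K, V₂ = 103 L.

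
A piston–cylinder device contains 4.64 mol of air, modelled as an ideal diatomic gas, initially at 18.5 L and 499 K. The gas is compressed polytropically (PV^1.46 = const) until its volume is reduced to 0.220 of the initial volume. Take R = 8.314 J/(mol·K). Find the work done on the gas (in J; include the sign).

P₁ = nRT₁/V₁ = 4.64×8.314×499/18.5 = 1040 kPa.
Polytropic n=1.46: T₂ = T₁(V₁/V₂)^(n−1) = 499×(4.55)^0.46 = 1000 K; P₂ = P₁(V₁/V₂)^n = 9490 kPa.
W = (P₁V₁−P₂V₂)/(n−1) = (1040×18.5−9490×4.07)/0.46 = -42100 J.
Work done on the gas = −W_by = 42100 J.

42100 J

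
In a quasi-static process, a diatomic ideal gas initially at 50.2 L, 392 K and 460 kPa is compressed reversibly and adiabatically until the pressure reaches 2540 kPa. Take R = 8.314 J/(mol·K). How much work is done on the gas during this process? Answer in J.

n = P₁V₁/(RT₁) = 460×50.2/(8.314×392) = 7.09 mol.
Adiabatic: T₂/T₁ = (P₂/P₁)^((γ−1)/γ) ⇒ T₂ = 392×(5.52)^0.286 = 639 K; V₂ = 14.8 L.
ΔU = nCvΔT = 7.09×20.8×(639−392) = 36300 J.
Q = 0 for an adiabatic process, so W = −ΔU = -36300 J.
Work done on the gas = −W_by = 36300 J.

36300 J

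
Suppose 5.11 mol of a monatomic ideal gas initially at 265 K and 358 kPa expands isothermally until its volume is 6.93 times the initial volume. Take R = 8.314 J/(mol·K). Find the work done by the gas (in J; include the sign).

V₁ = nRT₁/P₁ = 5.11×8.314×265/358 = 31.4 L.
Isothermal: T stays 265 K; PV = const ⇒ V₂ = 218 L, P₂ = 51.7 kPa.
W = nRT ln(V₂/V₁) = 5.11×8.314×265×ln(6.93) = 21800 J.

21800 J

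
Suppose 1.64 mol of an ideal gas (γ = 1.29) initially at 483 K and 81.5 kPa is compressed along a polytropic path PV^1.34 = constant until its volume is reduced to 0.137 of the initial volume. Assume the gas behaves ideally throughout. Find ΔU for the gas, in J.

21900 J

V₁ = nRT₁/P₁ = 1.64×8.314×483/81.5 = 80.8 L.
Polytropic n=1.34: T₂ = T₁(V₁/V₂)^(n−1) = 483×(7.30)^0.34 = 949 K; P₂ = P₁(V₁/V₂)^n = 1170 kPa.
For an ideal gas ΔU = nCvΔT with Cv = R/(γ−1) = 28.7 J/(mol·K).
ΔU = 1.64×28.7×(949−483) = 21900 J.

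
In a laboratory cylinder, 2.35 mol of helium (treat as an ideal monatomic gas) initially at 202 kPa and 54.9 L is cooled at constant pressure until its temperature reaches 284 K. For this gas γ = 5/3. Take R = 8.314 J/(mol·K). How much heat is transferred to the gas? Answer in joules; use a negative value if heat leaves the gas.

T₁ = P₁V₁/(nR) = 202×54.9/(2.35×8.314) = 568 K.
Isobaric: P stays 202 kPa; V/T = const ⇒ T₂ = 284 K, V₂ = 27.5 L.
W = PΔV = 202×(27.5−54.9) kPa·L = -5540 J.
ΔU = nCvΔT = 2.35×12.5×(284−568) = -8310 J.
Q = ΔU + W = nCpΔT = -13900 J.

-13900 J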